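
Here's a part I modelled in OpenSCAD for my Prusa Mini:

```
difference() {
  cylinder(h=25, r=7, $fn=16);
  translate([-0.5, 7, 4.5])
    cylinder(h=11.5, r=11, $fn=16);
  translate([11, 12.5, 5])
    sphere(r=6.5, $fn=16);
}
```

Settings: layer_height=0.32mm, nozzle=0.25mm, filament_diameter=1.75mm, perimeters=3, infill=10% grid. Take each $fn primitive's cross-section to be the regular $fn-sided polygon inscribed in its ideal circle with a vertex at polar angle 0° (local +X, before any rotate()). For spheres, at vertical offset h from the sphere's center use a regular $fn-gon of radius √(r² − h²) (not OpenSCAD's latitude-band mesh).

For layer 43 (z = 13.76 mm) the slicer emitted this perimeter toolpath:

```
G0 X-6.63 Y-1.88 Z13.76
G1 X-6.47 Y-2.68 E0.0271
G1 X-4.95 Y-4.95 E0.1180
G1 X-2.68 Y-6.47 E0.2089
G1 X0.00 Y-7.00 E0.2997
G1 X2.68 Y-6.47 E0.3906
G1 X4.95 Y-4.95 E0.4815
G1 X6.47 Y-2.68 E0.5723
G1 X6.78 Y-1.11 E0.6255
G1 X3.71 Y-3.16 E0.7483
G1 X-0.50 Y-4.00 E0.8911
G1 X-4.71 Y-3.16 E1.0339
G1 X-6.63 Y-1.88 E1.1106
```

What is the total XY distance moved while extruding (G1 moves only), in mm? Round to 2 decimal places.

Sum the Euclidean lengths of each G1 segment: total = 33.39 mm.

33.39 mm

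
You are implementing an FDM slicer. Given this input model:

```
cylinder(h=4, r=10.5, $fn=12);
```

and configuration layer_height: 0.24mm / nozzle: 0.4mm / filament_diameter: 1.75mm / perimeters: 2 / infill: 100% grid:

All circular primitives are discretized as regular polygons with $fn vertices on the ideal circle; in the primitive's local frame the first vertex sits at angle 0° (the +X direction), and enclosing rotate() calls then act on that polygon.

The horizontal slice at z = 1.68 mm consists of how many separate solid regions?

At z = 1.68 mm: the r=10.5 cylinder contributes a regular 12-gon of circumradius 10.5. The result has 1 disconnected region.

1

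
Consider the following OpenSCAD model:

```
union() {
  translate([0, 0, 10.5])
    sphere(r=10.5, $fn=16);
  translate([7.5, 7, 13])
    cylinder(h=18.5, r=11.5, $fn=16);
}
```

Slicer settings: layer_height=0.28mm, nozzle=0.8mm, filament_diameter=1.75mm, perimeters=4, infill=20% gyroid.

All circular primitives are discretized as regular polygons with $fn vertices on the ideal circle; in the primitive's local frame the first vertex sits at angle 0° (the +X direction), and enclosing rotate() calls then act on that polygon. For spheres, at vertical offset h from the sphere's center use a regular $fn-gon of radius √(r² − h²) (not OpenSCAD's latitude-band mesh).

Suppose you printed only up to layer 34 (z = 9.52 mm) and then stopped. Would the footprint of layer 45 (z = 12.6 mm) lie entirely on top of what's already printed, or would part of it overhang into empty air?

entirely on top

Compare the two slices. At z = 9.52: the r=10.5 sphere slices to a regular 16-gon of circumradius 10.454 (√(r²−h²) with h=0.98 from center) (area = (16/2)·10.454²·sin(360°/16) = 334.59 mm²); the cylinder at (7.5, 7) is absent (z outside [13, 31.5]); Merging all regions: only the r=10.5 sphere is present, so the union is just that shape — area = 334.59 mm². At z = 12.6: the sphere: section is a regular 16-gon, circumradius = √(r²−h²) = √(10.5²−2.1²) = 10.288 (area = (16/2)·10.288²·sin(360°/16) = 324.03 mm²); the cylinder at (7.5, 7) is not intersected at this z (z outside [13, 31.5]); Merging all regions: only the r=10.5 sphere is present, so the union is just that shape — area = 324.03 mm². Checking containment: the cross-section at z = 12.6 is a subset of the cross-section at z = 9.52.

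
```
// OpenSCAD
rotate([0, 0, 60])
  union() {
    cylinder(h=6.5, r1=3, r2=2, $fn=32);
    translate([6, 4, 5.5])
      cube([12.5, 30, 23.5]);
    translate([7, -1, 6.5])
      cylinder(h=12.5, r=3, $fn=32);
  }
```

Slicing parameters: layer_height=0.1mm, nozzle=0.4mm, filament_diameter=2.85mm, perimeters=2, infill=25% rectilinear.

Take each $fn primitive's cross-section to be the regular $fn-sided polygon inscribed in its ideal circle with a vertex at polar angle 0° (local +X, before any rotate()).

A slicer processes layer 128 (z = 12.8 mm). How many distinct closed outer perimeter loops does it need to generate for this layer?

2

At z = 12.8 mm: the cone does not reach this height (z outside [0, 6.5]); the cube at (6, 4) (footprint 12.5×30) is included at this height; the r=3 cylinder at (7, -1) contributes a regular 32-gon of circumradius 3; Merging all regions: the 2 present regions are separate (no shared area or edge), so areas and boundary lengths simply add and each stays a separate island — 2 connected regions; (whole slice rotated 60° about Z — lengths, areas and connectivity unchanged). The result has 2 disconnected regions.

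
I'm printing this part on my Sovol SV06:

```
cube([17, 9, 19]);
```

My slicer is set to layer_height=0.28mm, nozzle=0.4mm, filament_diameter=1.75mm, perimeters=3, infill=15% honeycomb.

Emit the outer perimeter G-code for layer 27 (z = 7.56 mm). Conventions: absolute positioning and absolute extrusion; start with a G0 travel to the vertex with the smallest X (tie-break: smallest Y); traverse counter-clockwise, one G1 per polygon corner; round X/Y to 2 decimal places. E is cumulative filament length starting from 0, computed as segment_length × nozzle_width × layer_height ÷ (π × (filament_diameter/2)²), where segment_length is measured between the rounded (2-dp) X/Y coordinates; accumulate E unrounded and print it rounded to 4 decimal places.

At z = 7.56 mm: the 17×9 cube contributes its full rectangle. The outline is a single polygon with 4 vertices. Extrusion per mm of travel: 0.4 × 0.28 / (π × 0.875²) = 0.046564. Accumulating E over each segment gives final E = 2.4213.

G0 X0.00 Y0.00 Z7.56
G1 X17.00 Y0.00 E0.7916
G1 X17.00 Y9.00 E1.2107
G1 X0.00 Y9.00 E2.0023
G1 X0.00 Y0.00 E2.4213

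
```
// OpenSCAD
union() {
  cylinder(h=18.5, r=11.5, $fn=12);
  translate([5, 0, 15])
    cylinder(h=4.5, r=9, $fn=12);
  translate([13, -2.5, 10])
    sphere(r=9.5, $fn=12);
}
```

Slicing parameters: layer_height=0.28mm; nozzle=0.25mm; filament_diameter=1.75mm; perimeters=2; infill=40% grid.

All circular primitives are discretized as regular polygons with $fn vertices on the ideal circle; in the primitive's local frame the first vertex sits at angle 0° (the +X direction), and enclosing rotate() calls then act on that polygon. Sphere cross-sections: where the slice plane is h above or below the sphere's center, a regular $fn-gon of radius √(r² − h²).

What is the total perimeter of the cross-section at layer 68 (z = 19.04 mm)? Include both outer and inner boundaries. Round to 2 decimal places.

59.11 mm

At z = 19.04 mm: the cylinder is absent (z outside [0, 18.5]); the cylinder at (5, 0): section is a regular 12-gon, circumradius r=9 (perimeter = 2·12·9.000·sin(180°/12) = 55.90 mm); the sphere at (13, -2.5): section is a regular 12-gon, circumradius = √(r²−h²) = √(9.5²−9.04²) = 2.920 (perimeter = 2·12·2.920·sin(180°/12) = 18.14 mm); Merging all regions: the regions partially overlap (shared area 14.38 mm²), so the edge portions inside another operand are dropped and the merged outline is re-measured after clipping — boundary = 59.11 mm. Overall, the cross-section is a single solid region. Total boundary length (outer) = 59.11 mm.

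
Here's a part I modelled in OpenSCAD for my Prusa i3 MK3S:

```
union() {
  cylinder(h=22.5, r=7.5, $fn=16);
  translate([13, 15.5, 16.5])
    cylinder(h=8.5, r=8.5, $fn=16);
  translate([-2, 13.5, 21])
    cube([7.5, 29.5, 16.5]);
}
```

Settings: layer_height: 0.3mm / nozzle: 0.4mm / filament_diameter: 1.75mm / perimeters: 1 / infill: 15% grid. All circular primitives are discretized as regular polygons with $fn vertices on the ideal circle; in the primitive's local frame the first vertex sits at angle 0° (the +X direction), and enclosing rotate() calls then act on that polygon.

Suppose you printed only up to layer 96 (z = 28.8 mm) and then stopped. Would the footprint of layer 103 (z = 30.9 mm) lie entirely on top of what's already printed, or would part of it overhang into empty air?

Compare the two slices. At z = 28.8: the cylinder does not reach this height (z outside [0, 22.5]); the cylinder at (13, 15.5) is not intersected at this z (z outside [16.5, 25]); the cube at (-2, 13.5) is present — its section is the full 7.5×29.5 rectangle (area 221.25 mm²); Merging all regions: only the 7.5×29.5 cube at (-2, 13.5) is present, so the union is just that shape — area = 221.25 mm². At z = 30.9: the cylinder is not intersected at this z (z outside [0, 22.5]); the cylinder at (13, 15.5) does not reach this height (z outside [16.5, 25]); the 7.5×29.5 cube at (-2, 13.5) contributes its full rectangle (area 221.25 mm²); Combining (union): only the 7.5×29.5 cube at (-2, 13.5) is present, so the union is just that shape — area = 221.25 mm². Checking containment: the cross-section at z = 30.9 is a subset of the cross-section at z = 28.8.

entirely on top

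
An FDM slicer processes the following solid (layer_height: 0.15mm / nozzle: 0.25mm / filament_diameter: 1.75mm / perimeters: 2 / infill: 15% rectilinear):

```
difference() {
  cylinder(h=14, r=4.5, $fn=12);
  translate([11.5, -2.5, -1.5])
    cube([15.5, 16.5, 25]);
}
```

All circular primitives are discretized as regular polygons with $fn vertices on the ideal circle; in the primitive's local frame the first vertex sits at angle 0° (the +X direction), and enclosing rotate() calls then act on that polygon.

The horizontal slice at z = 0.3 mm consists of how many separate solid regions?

1

At z = 0.3 mm: the r=4.5 cylinder contributes a regular 12-gon of circumradius 4.5; the 15.5×16.5 cube at (11.5, -2.5) contributes its full rectangle; Taking the first minus the rest: starting from the r=4.5 cylinder, the 15.5×16.5 cube at (11.5, -2.5) misses the remaining region (no effect) — 1 connected region. The result has 1 disconnected region.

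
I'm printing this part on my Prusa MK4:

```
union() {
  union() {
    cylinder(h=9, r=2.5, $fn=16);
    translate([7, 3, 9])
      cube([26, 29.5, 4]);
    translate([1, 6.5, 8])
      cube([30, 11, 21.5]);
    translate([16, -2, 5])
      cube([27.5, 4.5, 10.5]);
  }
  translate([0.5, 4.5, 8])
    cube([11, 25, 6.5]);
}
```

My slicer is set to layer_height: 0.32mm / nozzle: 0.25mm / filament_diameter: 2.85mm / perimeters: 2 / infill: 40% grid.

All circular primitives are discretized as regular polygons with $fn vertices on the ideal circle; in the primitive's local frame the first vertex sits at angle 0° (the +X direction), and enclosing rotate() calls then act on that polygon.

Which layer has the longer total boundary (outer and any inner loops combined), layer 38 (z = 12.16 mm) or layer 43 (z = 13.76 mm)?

layer 38 (z = 12.16 mm)

Layer 38 (z = 12.16): the cylinder is not intersected at this z (z outside [0, 9]); the cube at (7, 3) is present — its section is the full 26×29.5 rectangle (perimeter 111.00 mm); the cube at (1, 6.5) (footprint 30×11) is included at this height (perimeter 82.00 mm); the 27.5×4.5 cube at (16, -2) contributes its full rectangle (perimeter 64.00 mm); Merging all regions: the regions partially overlap (shared area 264.00 mm²), so the edge portions inside another operand are dropped and the merged outline is re-measured after clipping — boundary = 187.00 mm; the cube at (0.5, 4.5) (footprint 11×25) is included at this height (perimeter 72.00 mm); Combining (union): the regions partially overlap (shared area 178.50 mm²), so the edge portions inside another operand are dropped and the merged outline is re-measured after clipping — boundary = 188.00 mm. So its perimeter = 188.00 mm. Layer 43 (z = 13.76): the cylinder is absent (z outside [0, 9]); the cube at (7, 3) is absent (z outside [9, 13]); the cube at (1, 6.5) is present — its section is the full 30×11 rectangle (perimeter 82.00 mm); the cube at (16, -2) is present — its section is the full 27.5×4.5 rectangle (perimeter 64.00 mm); Taking the union: the 2 present regions are separate (no shared area or edge), so areas and boundary lengths simply add and each stays a separate island — boundary = 146.00 mm; the 11×25 cube at (0.5, 4.5) contributes its full rectangle (perimeter 72.00 mm); Combining (union): the regions partially overlap (shared area 115.50 mm²), so the edge portions inside another operand are dropped and the merged outline is re-measured after clipping — boundary = 175.00 mm. So its perimeter = 175.00 mm. Layer 38 is larger (188.00 vs 175.00 mm).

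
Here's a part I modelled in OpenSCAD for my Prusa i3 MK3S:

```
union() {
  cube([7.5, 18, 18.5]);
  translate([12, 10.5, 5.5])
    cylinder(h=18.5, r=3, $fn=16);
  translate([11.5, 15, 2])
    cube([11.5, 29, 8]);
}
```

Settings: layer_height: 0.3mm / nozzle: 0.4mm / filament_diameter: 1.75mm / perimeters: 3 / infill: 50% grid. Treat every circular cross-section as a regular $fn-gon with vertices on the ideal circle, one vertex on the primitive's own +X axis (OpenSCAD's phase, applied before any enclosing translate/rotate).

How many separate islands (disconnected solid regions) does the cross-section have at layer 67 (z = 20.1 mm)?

At z = 20.1 mm: the cube does not reach this height (z outside [0, 18.5]); the r=3 cylinder at (12, 10.5) gives a regular 16-gon of circumradius 3 (constant along its height); the cube at (11.5, 15) is not intersected at this z (z outside [2, 10]); Taking the union: only the r=3 cylinder at (12, 10.5) is present, so the union is just that shape — 1 connected region. Overall, the cross-section is a single solid region. Island count = 1.

1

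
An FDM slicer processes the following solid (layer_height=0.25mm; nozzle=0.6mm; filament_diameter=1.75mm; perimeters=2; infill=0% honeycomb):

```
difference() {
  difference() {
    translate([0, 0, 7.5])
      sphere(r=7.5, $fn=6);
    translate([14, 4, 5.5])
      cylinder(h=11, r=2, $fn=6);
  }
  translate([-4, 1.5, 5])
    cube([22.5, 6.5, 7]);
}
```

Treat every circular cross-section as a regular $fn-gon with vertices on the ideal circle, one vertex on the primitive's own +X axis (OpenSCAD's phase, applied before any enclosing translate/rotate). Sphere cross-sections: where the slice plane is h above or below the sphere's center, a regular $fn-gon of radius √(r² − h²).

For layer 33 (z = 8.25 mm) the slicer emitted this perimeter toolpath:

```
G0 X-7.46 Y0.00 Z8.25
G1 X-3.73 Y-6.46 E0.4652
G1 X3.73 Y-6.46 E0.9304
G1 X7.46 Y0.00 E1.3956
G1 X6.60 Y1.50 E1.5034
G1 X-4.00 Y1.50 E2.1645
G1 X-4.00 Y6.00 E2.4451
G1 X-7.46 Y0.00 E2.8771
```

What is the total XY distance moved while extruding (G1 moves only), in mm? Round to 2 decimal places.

Sum the Euclidean lengths of each G1 segment: total = 46.13 mm.

46.13 mm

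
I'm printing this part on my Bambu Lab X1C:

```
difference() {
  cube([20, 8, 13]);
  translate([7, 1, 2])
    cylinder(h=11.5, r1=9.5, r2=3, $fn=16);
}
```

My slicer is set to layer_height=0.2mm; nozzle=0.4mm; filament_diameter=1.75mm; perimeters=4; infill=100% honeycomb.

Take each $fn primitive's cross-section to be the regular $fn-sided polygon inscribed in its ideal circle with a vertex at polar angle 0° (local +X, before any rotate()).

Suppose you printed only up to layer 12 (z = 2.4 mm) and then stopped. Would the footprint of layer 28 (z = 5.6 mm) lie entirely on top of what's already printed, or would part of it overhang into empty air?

Compare the two slices. At z = 2.4: the 20×8 cube contributes its full rectangle (area 160.00 mm²); the cone at (7, 1) (r1=9.5→r2=3) has section circumradius 9.274 here — a regular 16-gon (area = (16/2)·9.274²·sin(360°/16) = 263.30 mm²); Taking the first minus the rest: starting from the 20×8 cube (160.00 mm²), the cone at (7, 1) partially overlaps it — only the 121.85 mm² overlap (of its 263.30 mm²) is removed, clipping the outline — area = 38.15 mm². At z = 5.6: the 20×8 cube contributes its full rectangle (area 160.00 mm²); the cone at (7, 1) (r1=9.5→r2=3) has section circumradius 7.465 here — a regular 16-gon (area = (16/2)·7.465²·sin(360°/16) = 170.61 mm²); Taking the first minus the rest: starting from the 20×8 cube (160.00 mm²), the cone at (7, 1) partially overlaps it — only the 98.04 mm² overlap (of its 170.61 mm²) is removed, clipping the outline — area = 61.96 mm². Checking containment: at z = 5.6 the cross-section extends beyond the z = 2.4 cross-section by about 23.81 mm².

part overhangs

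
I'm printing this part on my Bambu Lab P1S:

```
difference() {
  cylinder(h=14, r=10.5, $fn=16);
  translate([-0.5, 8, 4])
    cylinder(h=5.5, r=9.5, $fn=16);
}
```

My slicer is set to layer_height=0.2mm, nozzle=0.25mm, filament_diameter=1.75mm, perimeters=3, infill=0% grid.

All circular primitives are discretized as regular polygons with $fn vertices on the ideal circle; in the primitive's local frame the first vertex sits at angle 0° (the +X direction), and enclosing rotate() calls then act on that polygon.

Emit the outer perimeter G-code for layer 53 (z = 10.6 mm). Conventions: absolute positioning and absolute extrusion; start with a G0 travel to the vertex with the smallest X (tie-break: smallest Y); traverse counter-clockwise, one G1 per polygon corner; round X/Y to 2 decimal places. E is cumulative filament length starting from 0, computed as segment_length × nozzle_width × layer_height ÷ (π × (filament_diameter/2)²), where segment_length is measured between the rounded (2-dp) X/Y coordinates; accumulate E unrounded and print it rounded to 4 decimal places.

At z = 10.6 mm: the r=10.5 cylinder contributes a regular 16-gon of circumradius 10.5; the cylinder at (-0.5, 8) is absent (z outside [4, 9.5]); After the difference (first − rest): none of the subtracted shapes is present at this height, so the r=10.5 cylinder is unchanged — 1 connected region. The outline is a single polygon with 16 vertices. Extrusion per mm of travel: 0.25 × 0.2 / (π × 0.875²) = 0.020788. Accumulating E over each segment gives final E = 1.3624.

G0 X-10.50 Y0.00 Z10.60
G1 X-9.70 Y-4.02 E0.0852
G1 X-7.42 Y-7.42 E0.1703
G1 X-4.02 Y-9.70 E0.2554
G1 X0.00 Y-10.50 E0.3406
G1 X4.02 Y-9.70 E0.4258
G1 X7.42 Y-7.42 E0.5109
G1 X9.70 Y-4.02 E0.5960
G1 X10.50 Y0.00 E0.6812
G1 X9.70 Y4.02 E0.7664
G1 X7.42 Y7.42 E0.8515
G1 X4.02 Y9.70 E0.9366
G1 X0.00 Y10.50 E1.0218
G1 X-4.02 Y9.70 E1.1070
G1 X-7.42 Y7.42 E1.1921
G1 X-9.70 Y4.02 E1.2772
G1 X-10.50 Y0.00 E1.3624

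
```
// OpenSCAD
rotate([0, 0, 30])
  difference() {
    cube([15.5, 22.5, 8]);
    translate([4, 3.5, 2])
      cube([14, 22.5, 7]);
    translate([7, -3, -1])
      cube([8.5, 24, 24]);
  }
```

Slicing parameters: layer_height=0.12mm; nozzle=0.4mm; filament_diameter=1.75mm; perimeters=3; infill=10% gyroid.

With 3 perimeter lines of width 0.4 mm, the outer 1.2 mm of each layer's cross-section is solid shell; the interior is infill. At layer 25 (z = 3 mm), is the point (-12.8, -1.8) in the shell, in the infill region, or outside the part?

outside

At z = 3 mm: the cube (footprint 15.5×22.5) is included at this height; the cube at (4, 3.5) (footprint 14×22.5) is included at this height; the 8.5×24 cube at (7, -3) contributes its full rectangle; Taking the first minus the rest: starting from the 15.5×22.5 cube, the 14×22.5 cube at (4, 3.5) partially overlaps it — only the 218.50 mm² overlap (of its 315.00 mm²) is removed, clipping the outline; the 8.5×24 cube at (7, -3) partially overlaps it — only the 29.75 mm² overlap (of its 204.00 mm²) is removed, clipping the outline — 1 connected region; (whole slice rotated 30° about Z — lengths, areas and connectivity unchanged). Overall, the cross-section is a single solid region. Undo the 30° rotation: the query point maps to (-11.985, 4.841) in the un-rotated model frame. The nearest boundary edge runs (0.00, 0.00)→(0.00, 22.50); distance from the point to it = 11.99 mm. The point is not inside any of the regions above, so it lies outside the cross-section (11.99 mm from the nearest boundary).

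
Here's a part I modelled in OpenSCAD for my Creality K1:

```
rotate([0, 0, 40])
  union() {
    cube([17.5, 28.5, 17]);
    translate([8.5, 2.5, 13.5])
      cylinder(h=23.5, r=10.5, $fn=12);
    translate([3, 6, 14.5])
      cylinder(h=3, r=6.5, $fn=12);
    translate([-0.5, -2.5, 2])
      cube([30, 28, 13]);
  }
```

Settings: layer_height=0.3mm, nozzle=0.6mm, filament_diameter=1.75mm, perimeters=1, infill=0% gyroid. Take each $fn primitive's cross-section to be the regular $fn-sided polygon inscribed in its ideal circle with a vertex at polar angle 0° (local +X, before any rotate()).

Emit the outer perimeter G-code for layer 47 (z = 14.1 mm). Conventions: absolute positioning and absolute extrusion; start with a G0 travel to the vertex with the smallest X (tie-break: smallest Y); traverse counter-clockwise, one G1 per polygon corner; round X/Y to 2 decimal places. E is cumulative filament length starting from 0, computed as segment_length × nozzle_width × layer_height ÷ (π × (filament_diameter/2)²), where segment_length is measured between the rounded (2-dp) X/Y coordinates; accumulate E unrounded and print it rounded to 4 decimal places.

G0 X-18.32 Y21.83 Z14.10
G1 X-16.39 Y19.53 E0.2247
G1 X-16.77 Y19.21 E0.2619
G1 X-5.42 Y5.69 E1.5829
G1 X-5.44 Y5.56 E1.5927
G1 X-3.14 Y0.63 E1.9999
G1 X1.31 Y-2.49 E2.4066
G1 X6.73 Y-2.96 E2.8137
G1 X11.65 Y-0.66 E3.2201
G1 X14.77 Y3.79 E3.6269
G1 X15.24 Y9.20 E4.0332
G1 X15.14 Y9.44 E4.0527
G1 X24.21 Y17.05 E4.9387
G1 X6.21 Y38.50 E7.0342
G1 X-2.99 Y30.78 E7.9330
G1 X-4.91 Y33.08 E8.1572
G1 X-18.32 Y21.83 E9.4671

At z = 14.1 mm: the cube is present — its section is the full 17.5×28.5 rectangle; the r=10.5 cylinder at (8.5, 2.5) contributes a regular 12-gon of circumradius 10.5; the cylinder at (3, 6) does not reach this height (z outside [14.5, 17.5]); the cube at (-0.5, -2.5) (footprint 30×28) is included at this height; Combining (union): the regions partially overlap (shared area 701.59 mm²), so overlapping operands fuse into one piece — 1 connected region; (rotated 40° about Z; rotation is an isometry so areas/perimeters/island counts are preserved). The outline is a single polygon with 16 vertices. Extrusion per mm of travel: 0.6 × 0.3 / (π × 0.875²) = 0.074835. Accumulating E over each segment gives final E = 9.4671.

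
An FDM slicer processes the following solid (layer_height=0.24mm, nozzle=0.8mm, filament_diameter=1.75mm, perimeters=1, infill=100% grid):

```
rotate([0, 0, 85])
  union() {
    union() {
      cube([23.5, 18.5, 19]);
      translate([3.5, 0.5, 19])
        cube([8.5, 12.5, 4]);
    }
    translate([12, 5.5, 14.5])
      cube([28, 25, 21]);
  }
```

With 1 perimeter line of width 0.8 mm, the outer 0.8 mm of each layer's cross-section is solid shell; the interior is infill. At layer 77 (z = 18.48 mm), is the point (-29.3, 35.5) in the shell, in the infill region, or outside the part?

At z = 18.48 mm: the cube is present — its section is the full 23.5×18.5 rectangle; the cube at (3.5, 0.5) is not intersected at this z (z outside [19, 23]); Merging all regions: only the 23.5×18.5 cube is present, so the union is just that shape — 1 connected region; the 28×25 cube at (12, 5.5) contributes its full rectangle; Combining (union): the regions partially overlap (shared area 149.50 mm²), so overlapping operands fuse into one piece — 1 connected region; (whole slice rotated 85° about Z — lengths, areas and connectivity unchanged). Overall, the cross-section is a single solid region. Undo the 85° rotation: the query point maps to (32.811, 32.283) in the un-rotated model frame. The nearest boundary edge runs (12.00, 30.50)→(40.00, 30.50); distance from the point to it = 1.78 mm. The point is not inside any of the regions above, so it lies outside the cross-section (1.78 mm from the nearest boundary).

outside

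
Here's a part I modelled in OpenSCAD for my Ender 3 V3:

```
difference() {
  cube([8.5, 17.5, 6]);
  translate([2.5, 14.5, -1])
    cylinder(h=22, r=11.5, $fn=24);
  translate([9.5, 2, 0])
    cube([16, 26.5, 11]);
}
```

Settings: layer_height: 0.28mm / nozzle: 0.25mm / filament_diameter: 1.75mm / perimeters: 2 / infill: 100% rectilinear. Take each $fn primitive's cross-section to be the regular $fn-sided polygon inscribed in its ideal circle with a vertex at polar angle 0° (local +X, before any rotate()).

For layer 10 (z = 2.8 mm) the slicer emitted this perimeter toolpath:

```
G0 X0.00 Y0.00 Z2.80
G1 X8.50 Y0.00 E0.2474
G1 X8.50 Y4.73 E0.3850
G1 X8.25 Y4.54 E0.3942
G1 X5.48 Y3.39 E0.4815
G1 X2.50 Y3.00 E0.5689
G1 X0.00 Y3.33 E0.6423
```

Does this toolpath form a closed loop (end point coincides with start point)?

no

Start point (G0): (0.00, 0.00). End point (last G1): the path does not return to the start — open.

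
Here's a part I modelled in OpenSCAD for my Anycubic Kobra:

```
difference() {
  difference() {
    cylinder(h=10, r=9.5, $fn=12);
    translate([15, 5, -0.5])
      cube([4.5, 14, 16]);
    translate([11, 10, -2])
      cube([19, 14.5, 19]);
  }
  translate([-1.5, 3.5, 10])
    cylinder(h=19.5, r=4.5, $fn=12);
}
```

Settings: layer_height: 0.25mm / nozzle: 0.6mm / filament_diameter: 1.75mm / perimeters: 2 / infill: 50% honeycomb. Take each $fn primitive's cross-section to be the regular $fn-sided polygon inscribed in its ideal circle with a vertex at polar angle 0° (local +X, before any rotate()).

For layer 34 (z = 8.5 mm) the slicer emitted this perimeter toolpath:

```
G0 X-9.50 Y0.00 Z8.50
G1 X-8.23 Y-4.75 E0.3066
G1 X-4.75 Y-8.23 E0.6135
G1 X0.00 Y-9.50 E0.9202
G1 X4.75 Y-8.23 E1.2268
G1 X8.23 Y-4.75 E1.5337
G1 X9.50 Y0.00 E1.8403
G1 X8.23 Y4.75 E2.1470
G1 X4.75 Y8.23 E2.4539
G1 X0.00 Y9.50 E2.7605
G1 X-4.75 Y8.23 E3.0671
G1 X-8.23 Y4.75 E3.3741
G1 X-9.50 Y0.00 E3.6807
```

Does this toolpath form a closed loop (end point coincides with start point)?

Start point (G0): (-9.50, 0.00). End point (last G1): the path returns to the start — closed.

yes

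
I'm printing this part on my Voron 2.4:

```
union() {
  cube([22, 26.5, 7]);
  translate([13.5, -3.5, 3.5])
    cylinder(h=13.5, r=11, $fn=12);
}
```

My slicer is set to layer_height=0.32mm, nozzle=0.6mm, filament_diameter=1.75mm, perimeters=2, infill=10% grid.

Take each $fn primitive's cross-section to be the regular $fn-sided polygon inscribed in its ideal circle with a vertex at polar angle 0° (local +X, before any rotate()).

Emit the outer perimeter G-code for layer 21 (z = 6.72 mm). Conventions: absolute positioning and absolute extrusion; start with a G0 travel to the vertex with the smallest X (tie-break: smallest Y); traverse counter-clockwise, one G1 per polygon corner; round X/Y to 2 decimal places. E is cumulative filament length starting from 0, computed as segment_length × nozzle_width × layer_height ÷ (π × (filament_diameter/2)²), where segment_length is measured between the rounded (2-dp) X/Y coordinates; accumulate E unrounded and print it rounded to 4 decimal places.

G0 X0.00 Y0.00 Z6.72
G1 X3.44 Y0.00 E0.2746
G1 X2.50 Y-3.50 E0.5639
G1 X3.97 Y-9.00 E1.0183
G1 X8.00 Y-13.03 E1.4733
G1 X13.50 Y-14.50 E1.9277
G1 X19.00 Y-13.03 E2.3822
G1 X23.03 Y-9.00 E2.8371
G1 X24.50 Y-3.50 E3.2915
G1 X23.03 Y2.00 E3.7460
G1 X22.00 Y3.03 E3.8623
G1 X22.00 Y26.50 E5.7357
G1 X0.00 Y26.50 E7.4919
G1 X0.00 Y0.00 E9.6072

At z = 6.72 mm: the 22×26.5 cube contributes its full rectangle; the r=11 cylinder at (13.5, -3.5) contributes a regular 12-gon of circumradius 11; Combining (union): the regions partially overlap (shared area 104.67 mm²), so overlapping operands fuse into one piece — 1 connected region. The outline is a single polygon with 13 vertices. Extrusion per mm of travel: 0.6 × 0.32 / (π × 0.875²) = 0.079824. Accumulating E over each segment gives final E = 9.6072.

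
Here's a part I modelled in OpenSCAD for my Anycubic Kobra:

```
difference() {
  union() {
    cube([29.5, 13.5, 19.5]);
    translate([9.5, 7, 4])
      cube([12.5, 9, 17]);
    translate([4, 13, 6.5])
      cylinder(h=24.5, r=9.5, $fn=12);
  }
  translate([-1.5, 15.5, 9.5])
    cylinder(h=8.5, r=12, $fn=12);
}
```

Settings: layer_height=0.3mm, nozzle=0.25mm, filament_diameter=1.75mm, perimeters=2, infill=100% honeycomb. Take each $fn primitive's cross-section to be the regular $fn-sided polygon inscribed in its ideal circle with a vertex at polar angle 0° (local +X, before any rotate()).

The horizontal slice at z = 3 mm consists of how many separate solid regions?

At z = 3 mm: the cube (footprint 29.5×13.5) is included at this height; the cube at (9.5, 7) is absent (z outside [4, 21]); the cylinder at (4, 13) does not reach this height (z outside [6.5, 31]); Combining (union): only the 29.5×13.5 cube is present, so the union is just that shape — 1 connected region; the cylinder at (-1.5, 15.5) does not reach this height (z outside [9.5, 18]); Subtracting the remaining from the first: none of the subtracted shapes is present at this height, so that combined region is unchanged — 1 connected region. The result has 1 disconnected region.

1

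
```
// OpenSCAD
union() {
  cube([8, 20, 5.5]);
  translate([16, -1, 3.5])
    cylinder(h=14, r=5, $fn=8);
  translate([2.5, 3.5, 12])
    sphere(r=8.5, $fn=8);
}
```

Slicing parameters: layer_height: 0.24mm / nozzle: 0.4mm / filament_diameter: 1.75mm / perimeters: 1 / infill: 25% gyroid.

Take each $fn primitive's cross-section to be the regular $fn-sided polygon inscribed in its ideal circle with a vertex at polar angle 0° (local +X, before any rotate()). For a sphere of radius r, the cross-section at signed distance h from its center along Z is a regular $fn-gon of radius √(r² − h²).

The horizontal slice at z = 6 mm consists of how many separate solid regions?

2

At z = 6 mm: the cube is not intersected at this z (z outside [0, 5.5]); the cylinder at (16, -1): section is a regular 8-gon, circumradius r=5; the r=8.5 sphere at (2.5, 3.5) contributes a regular 8-gon of circumradius √(8.5²−6²) = 6.021; Combining (union): the 2 present regions are separate (no shared area or edge), so areas and boundary lengths simply add and each stays a separate island — 2 connected regions. The result has 2 disconnected regions.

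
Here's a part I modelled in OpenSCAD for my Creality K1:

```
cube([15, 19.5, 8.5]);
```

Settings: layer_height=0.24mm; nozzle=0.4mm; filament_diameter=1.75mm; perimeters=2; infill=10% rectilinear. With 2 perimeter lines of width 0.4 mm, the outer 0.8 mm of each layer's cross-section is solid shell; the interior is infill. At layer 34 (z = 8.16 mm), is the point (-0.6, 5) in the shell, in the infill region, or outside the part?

At z = 8.16 mm: the 15×19.5 cube contributes its full rectangle. Overall, the cross-section is a single solid region. The nearest boundary edge runs (0.00, 19.50)→(0.00, 0.00); distance from the point to it = 0.60 mm. The point is not inside any of the regions above, so it lies outside the cross-section (0.60 mm from the nearest boundary).

outside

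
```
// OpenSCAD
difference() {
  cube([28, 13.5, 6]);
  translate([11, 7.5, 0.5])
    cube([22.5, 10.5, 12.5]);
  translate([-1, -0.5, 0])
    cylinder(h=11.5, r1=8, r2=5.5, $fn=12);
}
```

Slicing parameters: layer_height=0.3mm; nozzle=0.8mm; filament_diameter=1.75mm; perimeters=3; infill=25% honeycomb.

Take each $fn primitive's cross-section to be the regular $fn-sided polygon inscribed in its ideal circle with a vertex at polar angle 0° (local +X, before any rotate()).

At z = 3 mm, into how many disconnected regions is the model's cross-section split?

1

At z = 3 mm: the cube is present — its section is the full 28×13.5 rectangle; the 22.5×10.5 cube at (11, 7.5) contributes its full rectangle; the cone at (-1, -0.5) contributes a regular 12-gon of circumradius 7.348 (interpolated between r1=8 and r2=5.5 at t=0.261); After the difference (first − rest): starting from the 28×13.5 cube, the 22.5×10.5 cube at (11, 7.5) partially overlaps it — only the 102.00 mm² overlap (of its 236.25 mm²) is removed, clipping the outline; the cone at (-1, -0.5) partially overlaps it — only the 30.14 mm² overlap (of its 161.97 mm²) is removed, clipping the outline — 1 connected region. The result has 1 disconnected region.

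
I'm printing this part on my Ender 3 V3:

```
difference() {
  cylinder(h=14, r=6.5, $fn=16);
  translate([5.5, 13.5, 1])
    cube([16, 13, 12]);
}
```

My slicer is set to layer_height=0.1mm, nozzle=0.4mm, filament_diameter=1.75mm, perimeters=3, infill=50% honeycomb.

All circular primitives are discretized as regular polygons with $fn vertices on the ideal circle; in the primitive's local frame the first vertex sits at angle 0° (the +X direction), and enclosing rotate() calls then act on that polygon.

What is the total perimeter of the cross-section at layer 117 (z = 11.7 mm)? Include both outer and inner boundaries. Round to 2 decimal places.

At z = 11.7 mm: the r=6.5 cylinder gives a regular 16-gon of circumradius 6.5 (constant along its height) (perimeter = 2·16·6.500·sin(180°/16) = 40.58 mm); the 16×13 cube at (5.5, 13.5) contributes its full rectangle (perimeter 58.00 mm); Subtracting the remaining from the first: starting from the r=6.5 cylinder, the 16×13 cube at (5.5, 13.5) misses the remaining region (no effect) — boundary = 40.58 mm. Overall, the cross-section is a single solid region. Total boundary length (outer) = 40.58 mm.

40.58 mm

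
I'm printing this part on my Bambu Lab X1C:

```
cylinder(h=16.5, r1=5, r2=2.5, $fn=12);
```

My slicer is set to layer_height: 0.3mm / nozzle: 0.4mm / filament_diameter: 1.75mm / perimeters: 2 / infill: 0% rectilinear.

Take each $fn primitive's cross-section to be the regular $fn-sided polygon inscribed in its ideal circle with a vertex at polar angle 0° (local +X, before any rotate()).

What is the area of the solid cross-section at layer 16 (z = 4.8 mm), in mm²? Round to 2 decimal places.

At z = 4.8 mm: the cone: at t=0.291 of its height the radius interpolates to r₁+(r₂−r₁)t = 4.273, giving a regular 12-gon of that circumradius (area = (12/2)·4.273²·sin(360°/12) = 54.77 mm²). Overall, the cross-section is a single solid region. Net area = 54.77 mm².

54.77 mm²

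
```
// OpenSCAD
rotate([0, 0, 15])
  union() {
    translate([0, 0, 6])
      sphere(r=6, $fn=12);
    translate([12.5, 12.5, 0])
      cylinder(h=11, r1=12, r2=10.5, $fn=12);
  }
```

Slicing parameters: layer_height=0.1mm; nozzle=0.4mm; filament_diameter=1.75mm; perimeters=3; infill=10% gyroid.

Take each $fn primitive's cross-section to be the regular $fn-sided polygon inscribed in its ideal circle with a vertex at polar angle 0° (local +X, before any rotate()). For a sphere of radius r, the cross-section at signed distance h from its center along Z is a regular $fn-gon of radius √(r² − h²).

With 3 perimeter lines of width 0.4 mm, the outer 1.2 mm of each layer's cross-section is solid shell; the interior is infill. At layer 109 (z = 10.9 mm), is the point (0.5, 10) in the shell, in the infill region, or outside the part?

At z = 10.9 mm: the r=6 sphere contributes a regular 12-gon of circumradius √(6²−4.9²) = 3.463; the cone at (12.5, 12.5) (r1=12→r2=10.5) has section circumradius 10.514 here — a regular 12-gon; Taking the union: the 2 present regions are separate (no shared area or edge), so areas and boundary lengths simply add and each stays a separate island — 2 connected regions; (rotated 15° about Z; rotation is an isometry so areas/perimeters/island counts are preserved). Overall, the cross-section has 2 separate islands. Undo the 15° rotation: the query point maps to (3.071, 9.530) in the un-rotated model frame. The nearest boundary edge runs (3.39, 7.24)→(1.99, 12.50); distance from the point to it = 0.28 mm. (Shell/infill is judged within the island containing the point — the largest one.) The point is inside the cross-section, 0.28 mm from the nearest boundary — within the 1.2 mm shell band (3 × 0.4).

shell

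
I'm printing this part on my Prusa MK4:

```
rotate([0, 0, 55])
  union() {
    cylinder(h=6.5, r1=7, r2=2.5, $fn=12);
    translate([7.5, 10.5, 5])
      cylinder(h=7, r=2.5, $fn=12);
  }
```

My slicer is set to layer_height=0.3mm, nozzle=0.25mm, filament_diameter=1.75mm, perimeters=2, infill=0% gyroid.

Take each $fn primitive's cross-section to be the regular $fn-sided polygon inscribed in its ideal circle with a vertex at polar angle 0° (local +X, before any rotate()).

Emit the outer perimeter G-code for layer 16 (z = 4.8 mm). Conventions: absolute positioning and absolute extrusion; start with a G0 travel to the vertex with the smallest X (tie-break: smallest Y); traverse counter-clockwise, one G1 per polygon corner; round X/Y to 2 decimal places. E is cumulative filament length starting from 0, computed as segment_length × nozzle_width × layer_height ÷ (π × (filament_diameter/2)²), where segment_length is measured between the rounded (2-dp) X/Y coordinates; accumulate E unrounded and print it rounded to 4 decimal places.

G0 X-3.66 Y0.32 Z4.80
G1 X-3.33 Y-1.55 E0.0592
G1 X-2.11 Y-3.01 E0.1185
G1 X-0.32 Y-3.66 E0.1779
G1 X1.55 Y-3.33 E0.2371
G1 X3.01 Y-2.11 E0.2965
G1 X3.66 Y-0.32 E0.3558
G1 X3.33 Y1.55 E0.4150
G1 X2.11 Y3.01 E0.4744
G1 X0.32 Y3.66 E0.5338
G1 X-1.55 Y3.33 E0.5930
G1 X-3.01 Y2.11 E0.6523
G1 X-3.66 Y0.32 E0.7117

At z = 4.8 mm: the cone contributes a regular 12-gon of circumradius 3.677 (interpolated between r1=7 and r2=2.5 at t=0.738); the cylinder at (7.5, 10.5) is not intersected at this z (z outside [5, 12]); Combining (union): only the cone is present, so the union is just that shape — 1 connected region; (whole slice rotated 55° about Z — lengths, areas and connectivity unchanged). The outline is a single polygon with 12 vertices. Extrusion per mm of travel: 0.25 × 0.3 / (π × 0.875²) = 0.031181. Accumulating E over each segment gives final E = 0.7117.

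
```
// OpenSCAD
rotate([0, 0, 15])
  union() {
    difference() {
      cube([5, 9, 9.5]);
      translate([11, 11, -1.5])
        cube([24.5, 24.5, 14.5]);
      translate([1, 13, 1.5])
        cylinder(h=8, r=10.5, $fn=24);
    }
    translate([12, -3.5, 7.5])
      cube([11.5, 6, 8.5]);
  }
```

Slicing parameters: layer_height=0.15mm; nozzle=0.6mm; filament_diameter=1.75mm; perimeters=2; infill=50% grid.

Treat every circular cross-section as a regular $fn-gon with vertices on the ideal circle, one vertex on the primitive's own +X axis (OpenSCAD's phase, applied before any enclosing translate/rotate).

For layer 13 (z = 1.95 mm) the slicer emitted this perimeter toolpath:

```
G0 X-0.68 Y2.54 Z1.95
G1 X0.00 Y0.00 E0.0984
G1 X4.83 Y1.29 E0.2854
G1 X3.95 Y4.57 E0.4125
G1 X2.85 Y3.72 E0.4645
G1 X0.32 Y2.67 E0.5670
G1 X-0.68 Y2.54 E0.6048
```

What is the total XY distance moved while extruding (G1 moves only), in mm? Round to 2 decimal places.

Sum the Euclidean lengths of each G1 segment: total = 16.16 mm.

16.16 mm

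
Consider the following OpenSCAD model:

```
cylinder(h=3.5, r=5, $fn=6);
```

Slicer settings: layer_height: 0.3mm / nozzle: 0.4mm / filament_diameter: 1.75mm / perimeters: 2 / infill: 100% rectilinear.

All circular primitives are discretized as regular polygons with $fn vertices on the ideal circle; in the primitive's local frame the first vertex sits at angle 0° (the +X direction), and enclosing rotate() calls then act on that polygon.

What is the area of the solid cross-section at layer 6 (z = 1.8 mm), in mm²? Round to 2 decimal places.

64.95 mm²

At z = 1.8 mm: the r=5 cylinder contributes a regular 6-gon of circumradius 5 (area = (6/2)·5.000²·sin(360°/6) = 64.95 mm²). Overall, the cross-section is a single solid region. Net area = 64.95 mm².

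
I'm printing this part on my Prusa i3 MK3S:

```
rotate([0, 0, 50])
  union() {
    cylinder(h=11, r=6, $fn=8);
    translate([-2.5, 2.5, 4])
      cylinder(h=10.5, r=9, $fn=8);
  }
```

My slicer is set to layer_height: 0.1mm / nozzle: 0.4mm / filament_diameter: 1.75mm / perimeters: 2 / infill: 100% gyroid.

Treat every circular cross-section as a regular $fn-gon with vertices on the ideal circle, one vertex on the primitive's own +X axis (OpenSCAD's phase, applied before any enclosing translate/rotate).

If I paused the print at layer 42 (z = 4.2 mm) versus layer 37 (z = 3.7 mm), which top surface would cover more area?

Layer 42 (z = 4.2): the r=6 cylinder gives a regular 8-gon of circumradius 6 (constant along its height) (area = (8/2)·6.000²·sin(360°/8) = 101.82 mm²); the cylinder at (-2.5, 2.5): section is a regular 8-gon, circumradius r=9 (area = (8/2)·9.000²·sin(360°/8) = 229.10 mm²); Combining (union): the regions partially overlap — summed areas 330.93 mm² minus the doubly-counted overlap 97.14 mm² gives 233.79 mm² — area = 233.79 mm²; (whole slice rotated 50° about Z — lengths, areas and connectivity unchanged). So its area = 233.79 mm². Layer 37 (z = 3.7): the r=6 cylinder gives a regular 8-gon of circumradius 6 (constant along its height) (area = (8/2)·6.000²·sin(360°/8) = 101.82 mm²); the cylinder at (-2.5, 2.5) is not intersected at this z (z outside [4, 14.5]); Merging all regions: only the r=6 cylinder is present, so the union is just that shape — area = 101.82 mm²; (rotated 50° about Z; rotation is an isometry so areas/perimeters/island counts are preserved). So its area = 101.82 mm². Layer 42 is larger (233.79 vs 101.82 mm²).

layer 42 (z = 4.2 mm)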